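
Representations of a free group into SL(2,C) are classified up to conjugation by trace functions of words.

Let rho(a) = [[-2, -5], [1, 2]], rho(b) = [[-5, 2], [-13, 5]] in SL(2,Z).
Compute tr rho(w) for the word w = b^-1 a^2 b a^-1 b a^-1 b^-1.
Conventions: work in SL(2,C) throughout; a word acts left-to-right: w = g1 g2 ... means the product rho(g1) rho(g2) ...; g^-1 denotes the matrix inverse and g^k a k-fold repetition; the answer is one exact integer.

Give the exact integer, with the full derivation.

7567

rho(b^-1) = [[5, -2], [13, -5]]
... * rho(a) = [[-2, -5], [1, 2]]  ->  [[-12, -29], [-31, -75]]
... * rho(a) = [[-2, -5], [1, 2]]  ->  [[-5, 2], [-13, 5]]
... * rho(b) = [[-5, 2], [-13, 5]]  ->  [[-1, 0], [0, -1]]
... * rho(a^-1) = [[2, 5], [-1, -2]]  ->  [[-2, -5], [1, 2]]
... * rho(b) = [[-5, 2], [-13, 5]]  ->  [[75, -29], [-31, 12]]
... * rho(a^-1) = [[2, 5], [-1, -2]]  ->  [[179, 433], [-74, -179]]
... * rho(b^-1) = [[5, -2], [13, -5]]  ->  [[6524, -2523], [-2697, 1043]]
tr = 6524 + 1043 = 7567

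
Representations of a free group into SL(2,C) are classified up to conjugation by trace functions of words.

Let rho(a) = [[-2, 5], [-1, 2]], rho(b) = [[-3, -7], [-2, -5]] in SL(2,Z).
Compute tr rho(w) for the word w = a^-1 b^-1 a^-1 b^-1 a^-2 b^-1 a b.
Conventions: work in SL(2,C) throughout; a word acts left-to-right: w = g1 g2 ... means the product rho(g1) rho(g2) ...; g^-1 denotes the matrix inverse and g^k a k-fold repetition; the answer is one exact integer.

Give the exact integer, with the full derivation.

rho(a^-1) = [[2, -5], [1, -2]]
... * rho(b^-1) = [[-5, 7], [2, -3]]  ->  [[-20, 29], [-9, 13]]
... * rho(a^-1) = [[2, -5], [1, -2]]  ->  [[-11, 42], [-5, 19]]
... * rho(b^-1) = [[-5, 7], [2, -3]]  ->  [[139, -203], [63, -92]]
... * rho(a^-1) = [[2, -5], [1, -2]]  ->  [[75, -289], [34, -131]]
... * rho(a^-1) = [[2, -5], [1, -2]]  ->  [[-139, 203], [-63, 92]]
... * rho(b^-1) = [[-5, 7], [2, -3]]  ->  [[1101, -1582], [499, -717]]
... * rho(a) = [[-2, 5], [-1, 2]]  ->  [[-620, 2341], [-281, 1061]]
... * rho(b) = [[-3, -7], [-2, -5]]  ->  [[-2822, -7365], [-1279, -3338]]
tr = -2822 + -3338 = -6160

-6160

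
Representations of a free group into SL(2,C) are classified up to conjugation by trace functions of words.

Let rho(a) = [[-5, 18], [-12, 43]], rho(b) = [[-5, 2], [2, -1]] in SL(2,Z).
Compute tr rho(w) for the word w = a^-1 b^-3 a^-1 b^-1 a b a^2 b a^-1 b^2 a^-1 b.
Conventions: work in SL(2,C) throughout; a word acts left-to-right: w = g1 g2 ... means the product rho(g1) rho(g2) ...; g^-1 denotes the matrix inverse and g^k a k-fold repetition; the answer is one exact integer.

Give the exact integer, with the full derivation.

163813909890

rho(a^-1) = [[43, -18], [12, -5]]
... * rho(b^-1) = [[-1, -2], [-2, -5]]  ->  [[-7, 4], [-2, 1]]
... * rho(b^-1) = [[-1, -2], [-2, -5]]  ->  [[-1, -6], [0, -1]]
... * rho(b^-1) = [[-1, -2], [-2, -5]]  ->  [[13, 32], [2, 5]]
... * rho(a^-1) = [[43, -18], [12, -5]]  ->  [[943, -394], [146, -61]]
... * rho(b^-1) = [[-1, -2], [-2, -5]]  ->  [[-155, 84], [-24, 13]]
... * rho(a) = [[-5, 18], [-12, 43]]  ->  [[-233, 822], [-36, 127]]
... * rho(b) = [[-5, 2], [2, -1]]  ->  [[2809, -1288], [434, -199]]
... * rho(a) = [[-5, 18], [-12, 43]]  ->  [[1411, -4822], [218, -745]]
... * rho(a) = [[-5, 18], [-12, 43]]  ->  [[50809, -181948], [7850, -28111]]
... * rho(b) = [[-5, 2], [2, -1]]  ->  [[-617941, 283566], [-95472, 43811]]
... * rho(a^-1) = [[43, -18], [12, -5]]  ->  [[-23168671, 9705108], [-3579564, 1499441]]
... * rho(b) = [[-5, 2], [2, -1]]  ->  [[135253571, -56042450], [20896702, -8658569]]
... * rho(b) = [[-5, 2], [2, -1]]  ->  [[-788352755, 326549592], [-121800648, 50451973]]
... * rho(a^-1) = [[43, -18], [12, -5]]  ->  [[-29980573361, 12557601630], [-4632004188, 1940151799]]
... * rho(b) = [[-5, 2], [2, -1]]  ->  [[175018070065, -72518748352], [27040324538, -11204160175]]
tr = 175018070065 + -11204160175 = 163813909890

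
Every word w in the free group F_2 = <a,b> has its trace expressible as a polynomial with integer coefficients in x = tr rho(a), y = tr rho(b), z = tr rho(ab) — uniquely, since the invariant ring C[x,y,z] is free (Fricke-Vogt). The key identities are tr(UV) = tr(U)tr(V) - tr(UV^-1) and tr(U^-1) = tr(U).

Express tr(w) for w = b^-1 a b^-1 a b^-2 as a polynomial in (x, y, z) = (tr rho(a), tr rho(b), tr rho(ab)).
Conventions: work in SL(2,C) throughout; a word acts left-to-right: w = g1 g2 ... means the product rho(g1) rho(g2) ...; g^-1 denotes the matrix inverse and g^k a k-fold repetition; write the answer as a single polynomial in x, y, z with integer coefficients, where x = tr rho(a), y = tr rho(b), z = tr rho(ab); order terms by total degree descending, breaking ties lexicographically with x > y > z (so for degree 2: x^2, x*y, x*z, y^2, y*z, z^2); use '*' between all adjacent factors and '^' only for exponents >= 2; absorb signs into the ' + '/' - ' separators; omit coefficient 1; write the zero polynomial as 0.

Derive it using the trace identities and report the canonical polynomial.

x^2*y^4 - 2*x*y^3*z - 2*x^2*y^2 + y^2*z^2 + 3*x*y*z - y^2 - z^2 + 2

and trace(a^2) = trace(a)*trace(a) - trace(1)   [square of a] = x^2 - 2
next, trace(a^2 b) = trace(a)*trace(b a) - trace(b)   [square of a] = x*z - y
next, trace(a b^-1 a) = trace(a^2)*trace(b) - trace(a^2 b)   [inverse elimination on b] = x^2*y - x*z - y
trace(a b a b) = trace(b a)*trace(b a) - trace(1)   [split at a repeated b] = z^2 - 2
trace(a b^-1 a b) = trace(a b a)*trace(b) - trace(a b a b)   [inverse elimination on b] = x*y*z - y^2 - z^2 + 2
next, trace(b^-1 a b^-1 a) = trace(a b^-1 a)*trace(b) - trace(a b^-1 a b)   [inverse elimination on b] = x^2*y^2 - 2*x*y*z + z^2 - 2
next, trace(b^-2 a b^-1 a) = trace(b^-1 a b^-1 a)*trace(b) - trace(b^-1 a b^-1 a b)   [inverse elimination on b] = x^2*y^3 - 2*x*y^2*z - x^2*y + y*z^2 + x*z - y
next, trace(b^-1 a b^-1 a b^-2) = trace(b^-2 a b^-1 a)*trace(b) - trace(b^-2 a b^-1 a b)   [inverse elimination on b] = x^2*y^4 - 2*x*y^3*z - 2*x^2*y^2 + y^2*z^2 + 3*x*y*z - y^2 - z^2 + 2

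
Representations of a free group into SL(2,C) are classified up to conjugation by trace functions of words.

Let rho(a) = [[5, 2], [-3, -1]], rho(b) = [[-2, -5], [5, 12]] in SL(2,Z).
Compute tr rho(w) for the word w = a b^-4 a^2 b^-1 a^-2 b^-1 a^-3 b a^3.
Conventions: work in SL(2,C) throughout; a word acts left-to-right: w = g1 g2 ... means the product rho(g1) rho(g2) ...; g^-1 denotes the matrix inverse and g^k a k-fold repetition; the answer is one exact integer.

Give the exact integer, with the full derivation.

225237697

rho(a) = [[5, 2], [-3, -1]]
... * rho(b^-1) = [[12, 5], [-5, -2]]  ->  [[50, 21], [-31, -13]]
... * rho(b^-1) = [[12, 5], [-5, -2]]  ->  [[495, 208], [-307, -129]]
... * rho(b^-1) = [[12, 5], [-5, -2]]  ->  [[4900, 2059], [-3039, -1277]]
... * rho(b^-1) = [[12, 5], [-5, -2]]  ->  [[48505, 20382], [-30083, -12641]]
... * rho(a) = [[5, 2], [-3, -1]]  ->  [[181379, 76628], [-112492, -47525]]
... * rho(a) = [[5, 2], [-3, -1]]  ->  [[677011, 286130], [-419885, -177459]]
... * rho(b^-1) = [[12, 5], [-5, -2]]  ->  [[6693482, 2812795], [-4151325, -1744507]]
... * rho(a^-1) = [[-1, -2], [3, 5]]  ->  [[1744903, 677011], [-1082196, -419885]]
... * rho(a^-1) = [[-1, -2], [3, 5]]  ->  [[286130, -104751], [-177459, 64967]]
... * rho(b^-1) = [[12, 5], [-5, -2]]  ->  [[3957315, 1640152], [-2454343, -1017229]]
... * rho(a^-1) = [[-1, -2], [3, 5]]  ->  [[963141, 286130], [-597344, -177459]]
... * rho(a^-1) = [[-1, -2], [3, 5]]  ->  [[-104751, -495632], [64967, 307393]]
... * rho(a^-1) = [[-1, -2], [3, 5]]  ->  [[-1382145, -2268658], [857212, 1407031]]
... * rho(b) = [[-2, -5], [5, 12]]  ->  [[-8579000, -20313171], [5320731, 12598312]]
... * rho(a) = [[5, 2], [-3, -1]]  ->  [[18044513, 3155171], [-11191281, -1956850]]
... * rho(a) = [[5, 2], [-3, -1]]  ->  [[80757052, 32933855], [-50085855, -20425712]]
... * rho(a) = [[5, 2], [-3, -1]]  ->  [[304983695, 128580249], [-189152139, -79745998]]
tr = 304983695 + -79745998 = 225237697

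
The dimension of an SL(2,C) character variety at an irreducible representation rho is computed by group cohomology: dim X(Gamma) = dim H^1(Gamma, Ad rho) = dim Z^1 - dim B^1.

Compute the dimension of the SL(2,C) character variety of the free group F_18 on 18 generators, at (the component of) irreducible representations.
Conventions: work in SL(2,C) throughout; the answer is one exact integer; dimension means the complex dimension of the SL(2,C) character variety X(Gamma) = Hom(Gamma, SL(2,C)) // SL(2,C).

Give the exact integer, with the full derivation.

Here Gamma is free of rank 18 — no relator constrains a cocycle.
Z^1(Gamma, Ad rho) = (sl_2)^18: a cocycle is a free choice of one sl_2 vector per generator, so dim Z^1 = 3*18 = 54.
dim B^1 = 3: the coboundary map is injective because an irreducible image has centralizer 0 in sl_2.
dim H^1 = 54 - 3 = 51, which is dim X.

51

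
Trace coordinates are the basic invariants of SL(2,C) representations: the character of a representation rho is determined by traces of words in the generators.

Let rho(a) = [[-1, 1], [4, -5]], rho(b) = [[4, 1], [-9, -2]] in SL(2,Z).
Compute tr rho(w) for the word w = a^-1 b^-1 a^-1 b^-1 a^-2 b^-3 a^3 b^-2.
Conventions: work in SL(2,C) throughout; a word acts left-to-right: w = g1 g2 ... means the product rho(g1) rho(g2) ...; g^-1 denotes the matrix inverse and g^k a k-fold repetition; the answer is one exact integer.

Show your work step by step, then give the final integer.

4943

rho(a^-1) = [[-5, -1], [-4, -1]]
... * rho(b^-1) = [[-2, -1], [9, 4]]  ->  [[1, 1], [-1, 0]]
... * rho(a^-1) = [[-5, -1], [-4, -1]]  ->  [[-9, -2], [5, 1]]
... * rho(b^-1) = [[-2, -1], [9, 4]]  ->  [[0, 1], [-1, -1]]
... * rho(a^-1) = [[-5, -1], [-4, -1]]  ->  [[-4, -1], [9, 2]]
... * rho(a^-1) = [[-5, -1], [-4, -1]]  ->  [[24, 5], [-53, -11]]
... * rho(b^-1) = [[-2, -1], [9, 4]]  ->  [[-3, -4], [7, 9]]
... * rho(b^-1) = [[-2, -1], [9, 4]]  ->  [[-30, -13], [67, 29]]
... * rho(b^-1) = [[-2, -1], [9, 4]]  ->  [[-57, -22], [127, 49]]
... * rho(a) = [[-1, 1], [4, -5]]  ->  [[-31, 53], [69, -118]]
... * rho(a) = [[-1, 1], [4, -5]]  ->  [[243, -296], [-541, 659]]
... * rho(a) = [[-1, 1], [4, -5]]  ->  [[-1427, 1723], [3177, -3836]]
... * rho(b^-1) = [[-2, -1], [9, 4]]  ->  [[18361, 8319], [-40878, -18521]]
... * rho(b^-1) = [[-2, -1], [9, 4]]  ->  [[38149, 14915], [-84933, -33206]]
tr = 38149 + -33206 = 4943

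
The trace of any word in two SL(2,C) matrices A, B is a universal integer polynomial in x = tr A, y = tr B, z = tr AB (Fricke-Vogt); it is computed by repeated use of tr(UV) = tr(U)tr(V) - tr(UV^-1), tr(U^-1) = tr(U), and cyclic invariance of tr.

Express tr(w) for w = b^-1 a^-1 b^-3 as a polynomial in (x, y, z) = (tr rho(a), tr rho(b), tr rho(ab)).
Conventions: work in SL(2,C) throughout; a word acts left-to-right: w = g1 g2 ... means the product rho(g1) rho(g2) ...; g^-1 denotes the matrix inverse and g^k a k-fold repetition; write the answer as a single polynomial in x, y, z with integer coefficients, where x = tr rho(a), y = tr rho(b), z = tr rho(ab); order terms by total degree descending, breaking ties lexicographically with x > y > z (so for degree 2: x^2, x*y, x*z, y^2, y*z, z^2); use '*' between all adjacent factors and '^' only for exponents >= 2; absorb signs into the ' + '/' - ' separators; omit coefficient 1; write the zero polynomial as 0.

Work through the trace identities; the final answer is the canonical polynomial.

y^3*z - x*y^2 - 2*y*z + x

trace(b^-1) = trace(b) = y
trace(b^-1 a) = trace(a)*trace(b) - trace(a b)   [inverse elimination on b] = x*y - z
trace(b^-1 a^-1) = trace(b^-1)*trace(a) - trace(b^-1 a)   [inverse elimination on a] = z
trace(a^-1 b^-2) = trace(b^-1 a^-1)*trace(b) - trace(b^-1 a^-1 b)   [inverse elimination on b] = y*z - x
so trace(b^-2 a^-1 b^-1) = trace(a^-1 b^-2)*trace(b) - trace(a^-1 b^-1)   [inverse elimination on b] = y^2*z - x*y - z
so trace(b^-1 a^-1 b^-3) = trace(b^-2 a^-1 b^-1)*trace(b) - trace(b^-2 a^-1)   [inverse elimination on b] = y^3*z - x*y^2 - 2*y*z + x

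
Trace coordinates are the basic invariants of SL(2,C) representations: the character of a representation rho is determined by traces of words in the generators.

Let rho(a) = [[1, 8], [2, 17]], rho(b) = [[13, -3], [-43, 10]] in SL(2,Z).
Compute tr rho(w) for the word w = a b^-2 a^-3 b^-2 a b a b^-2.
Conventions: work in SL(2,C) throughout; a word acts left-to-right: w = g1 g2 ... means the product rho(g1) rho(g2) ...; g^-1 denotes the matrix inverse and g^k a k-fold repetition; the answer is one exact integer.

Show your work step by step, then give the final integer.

37555836028186415

rho(a) = [[1, 8], [2, 17]]
... * rho(b^-1) = [[10, 3], [43, 13]]  ->  [[354, 107], [751, 227]]
... * rho(b^-1) = [[10, 3], [43, 13]]  ->  [[8141, 2453], [17271, 5204]]
... * rho(a^-1) = [[17, -8], [-2, 1]]  ->  [[133491, -62675], [283199, -132964]]
... * rho(a^-1) = [[17, -8], [-2, 1]]  ->  [[2394697, -1130603], [5080311, -2398556]]
... * rho(a^-1) = [[17, -8], [-2, 1]]  ->  [[42971055, -20288179], [91162399, -43041044]]
... * rho(b^-1) = [[10, 3], [43, 13]]  ->  [[-442681147, -134833162], [-939140902, -286046375]]
... * rho(b^-1) = [[10, 3], [43, 13]]  ->  [[-10224637436, -3080874547], [-21691403145, -6536025581]]
... * rho(a) = [[1, 8], [2, 17]]  ->  [[-16386386530, -134171966787], [-34763454307, -284643660037]]
... * rho(b) = [[13, -3], [-43, 10]]  ->  [[5556371546951, -1292560508280], [11787752475600, -2742146237449]]
... * rho(a) = [[1, 8], [2, 17]]  ->  [[2971250530391, 22477443734848], [6303460000702, 47685533768167]]
... * rho(b^-1) = [[10, 3], [43, 13]]  ->  [[996242585902374, 301120520144197], [2113512552038201, 638822318988277]]
... * rho(b^-1) = [[10, 3], [43, 13]]  ->  [[22910608225224211, 6903294519581683], [48604485236877921, 14645227802962204]]
tr = 22910608225224211 + 14645227802962204 = 37555836028186415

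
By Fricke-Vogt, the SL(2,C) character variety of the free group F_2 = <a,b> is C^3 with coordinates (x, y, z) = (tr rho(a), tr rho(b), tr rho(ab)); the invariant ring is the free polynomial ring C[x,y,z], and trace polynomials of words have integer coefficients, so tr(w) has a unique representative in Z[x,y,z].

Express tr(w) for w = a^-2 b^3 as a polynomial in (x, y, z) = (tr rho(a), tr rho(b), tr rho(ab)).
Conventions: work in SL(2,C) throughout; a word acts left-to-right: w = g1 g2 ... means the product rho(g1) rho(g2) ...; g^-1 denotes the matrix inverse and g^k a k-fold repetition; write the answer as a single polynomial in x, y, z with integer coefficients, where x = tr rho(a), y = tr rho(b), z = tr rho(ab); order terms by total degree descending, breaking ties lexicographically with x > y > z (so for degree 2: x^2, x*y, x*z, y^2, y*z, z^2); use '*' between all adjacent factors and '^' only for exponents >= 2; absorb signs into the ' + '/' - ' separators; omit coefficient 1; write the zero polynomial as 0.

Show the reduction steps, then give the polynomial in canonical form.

trace(b^2) = trace(b)*trace(b) - trace(1)  (reduce the b square) = y^2 - 2
next, trace(b^3) = trace(b)*trace(b^2) - trace(b)  (reduce the b square) = y^3 - 3*y
and trace(b a b) = trace(b)*trace(a b) - trace(a)  (reduce the b square) = y*z - x
and trace(b^3 a) = trace(b)*trace(b a b) - trace(b a)  (reduce the b square) = y^2*z - x*y - z
next, trace(a^-1 b^3) = trace(b^3)*trace(a) - trace(b^3 a)  (eliminate a^-1) = x*y^3 - y^2*z - 2*x*y + z
trace(a^-2 b^3) = trace(a^-1 b^3)*trace(a) - trace(a^-1 b^3 a)  (eliminate a^-1) = x^2*y^3 - x*y^2*z - 2*x^2*y - y^3 + x*z + 3*y

x^2*y^3 - x*y^2*z - 2*x^2*y - y^3 + x*z + 3*y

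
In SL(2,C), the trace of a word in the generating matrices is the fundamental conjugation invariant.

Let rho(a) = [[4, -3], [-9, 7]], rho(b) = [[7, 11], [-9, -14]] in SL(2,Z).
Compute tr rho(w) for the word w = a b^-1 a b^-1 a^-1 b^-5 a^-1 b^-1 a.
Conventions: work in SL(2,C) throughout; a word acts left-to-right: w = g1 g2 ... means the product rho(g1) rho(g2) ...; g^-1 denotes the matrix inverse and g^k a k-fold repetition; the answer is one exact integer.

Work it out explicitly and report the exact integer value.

2136494829638

rho(a) = [[4, -3], [-9, 7]]
... * rho(b^-1) = [[-14, -11], [9, 7]]  ->  [[-83, -65], [189, 148]]
... * rho(a) = [[4, -3], [-9, 7]]  ->  [[253, -206], [-576, 469]]
... * rho(b^-1) = [[-14, -11], [9, 7]]  ->  [[-5396, -4225], [12285, 9619]]
... * rho(a^-1) = [[7, 3], [9, 4]]  ->  [[-75797, -33088], [172566, 75331]]
... * rho(b^-1) = [[-14, -11], [9, 7]]  ->  [[763366, 602151], [-1737945, -1370909]]
... * rho(b^-1) = [[-14, -11], [9, 7]]  ->  [[-5267765, -4181969], [11993049, 9521032]]
... * rho(b^-1) = [[-14, -11], [9, 7]]  ->  [[36110989, 28671632], [-82213398, -65276315]]
... * rho(b^-1) = [[-14, -11], [9, 7]]  ->  [[-247509158, -196519455], [563500737, 447413173]]
... * rho(b^-1) = [[-14, -11], [9, 7]]  ->  [[1696453117, 1346964553], [-3862291761, -3066615896]]
... * rho(a^-1) = [[7, 3], [9, 4]]  ->  [[23997852796, 10477217563], [-54635585391, -23853338867]]
... * rho(b^-1) = [[-14, -11], [9, 7]]  ->  [[-241674981077, -190635857815], [550218145671, 434018067232]]
... * rho(a) = [[4, -3], [-9, 7]]  ->  [[749022796027, -609426061474], [-1705290022404, 1387472033611]]
tr = 749022796027 + 1387472033611 = 2136494829638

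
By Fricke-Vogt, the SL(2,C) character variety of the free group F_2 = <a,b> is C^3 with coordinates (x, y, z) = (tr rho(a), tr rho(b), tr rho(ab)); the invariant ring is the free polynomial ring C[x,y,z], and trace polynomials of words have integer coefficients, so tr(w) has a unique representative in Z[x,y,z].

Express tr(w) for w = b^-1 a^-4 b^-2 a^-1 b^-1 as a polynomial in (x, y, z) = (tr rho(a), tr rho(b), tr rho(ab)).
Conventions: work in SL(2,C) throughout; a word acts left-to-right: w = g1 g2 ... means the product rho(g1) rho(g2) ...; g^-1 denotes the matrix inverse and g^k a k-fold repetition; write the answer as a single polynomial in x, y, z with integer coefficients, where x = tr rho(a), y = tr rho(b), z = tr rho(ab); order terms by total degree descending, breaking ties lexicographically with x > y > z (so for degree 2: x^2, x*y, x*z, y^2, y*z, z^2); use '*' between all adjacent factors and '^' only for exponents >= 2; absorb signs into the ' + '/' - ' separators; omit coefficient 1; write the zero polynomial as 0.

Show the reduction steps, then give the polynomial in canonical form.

x^3*y^2*z^2 - 2*x^4*y*z - x^2*y^3*z + x^5 + x^3*y^2 - 2*x*y^2*z^2 + 6*x^2*y*z + y^3*z - 5*x^3 - x*y^2 - 2*y*z + 5*x

trace(b^-1) = trace(b) = y
trace(b^-2) = trace(b^-1) * trace(b) - trace(1)   [inverse elimination on b] = y^2 - 2
trace(a b^-1) = trace(a) * trace(b) - trace(a b)   [inverse elimination on b] = x*y - z
trace(b^-2 a) = trace(a b^-1) * trace(b) - trace(a)   [inverse elimination on b] = x*y^2 - y*z - x
trace(a^-1 b^-2) = trace(b^-2) * trace(a) - trace(b^-2 a)   [inverse elimination on a] = y*z - x
trace(a^-1 b^-3) = trace(a^-1 b^-2) * trace(b) - trace(a^-1 b^-1)   [inverse elimination on b] = y^2*z - x*y - z
trace(b^-3) = trace(b^-2) * trace(b) - trace(b^-1)   [inverse elimination on b] = y^3 - 3*y
trace(b^-2 a^-2 b^-1) = trace(a^-1 b^-3) * trace(a) - trace(a^-1 b^-3 a)   [inverse elimination on a] = x*y^2*z - x^2*y - y^3 - x*z + 3*y
trace(b a b a) = trace(a b) * trace(a b) - trace(1)   [split at a repeated a] = z^2 - 2
trace(a^-1 b a b) = trace(b a b) * trace(a) - trace(b a b a)   [inverse elimination on a] = x*y*z - x^2 - z^2 + 2
trace(a b^-1 a^-1 b) = trace(a^-1 b a) * trace(b) - trace(a^-1 b a b)   [inverse elimination on b] = -x*y*z + x^2 + y^2 + z^2 - 2
trace(a^-1 b^-1 a b^-1) = trace(a b^-1 a^-1) * trace(b) - trace(a b^-1 a^-1 b)   [inverse elimination on b] = x*y*z - x^2 - z^2 + 2
trace(b^-1 a b^-2 a^-1) = trace(a^-1 b^-1 a b^-1) * trace(b) - trace(a^-1 b^-1 a)   [inverse elimination on b] = x*y^2*z - x^2*y - y*z^2 + y
trace(b^-1 a b^-2) = trace(a b^-2) * trace(b) - trace(a b^-1)   [inverse elimination on b] = x*y^3 - y^2*z - 2*x*y + z
trace(b^-2 a^-2 b^-1 a) = trace(b^-1 a b^-2 a^-1) * trace(a) - trace(b^-1 a b^-2)   [inverse elimination on a] = x^2*y^2*z - x^3*y - x*y^3 - x*y*z^2 + y^2*z + 3*x*y - z
trace(b^-1 a^-1 b^-2 a^-2) = trace(b^-2 a^-2 b^-1) * trace(a) - trace(b^-2 a^-2 b^-1 a)   [inverse elimination on a] = x*y*z^2 - x^2*z - y^2*z + z
trace(a^-2 b^-2) = trace(b^-2 a^-1) * trace(a) - trace(b^-2)   [inverse elimination on a] = x*y*z - x^2 - y^2 + 2
trace(a^-1 b^-2 a^-2) = trace(a^-2 b^-2) * trace(a) - trace(a^-2 b^-2 a)   [inverse elimination on a] = x^2*y*z - x^3 - x*y^2 - y*z + 3*x
trace(a^-1 b^-2 a^-1 b^-2 a^-1) = trace(b^-1 a^-1 b^-2 a^-2) * trace(b) - trace(b^-1 a^-1 b^-2 a^-2 b)   [inverse elimination on b] = x*y^2*z^2 - 2*x^2*y*z - y^3*z + x^3 + x*y^2 + 2*y*z - 3*x
trace(b a^-1 b^-2 a) = trace(b^-1 a b a^-1) * trace(b) - trace(b^-1 a b a^-1 b)   [inverse elimination on b] = -x*y^2*z + x^2*y + y^3 + y*z^2 - 3*y
trace(a^-1 b^-2 a^-1 b) = trace(b a^-1 b^-2) * trace(a) - trace(b a^-1 b^-2 a)   [inverse elimination on a] = x*y^2*z - x^2*y - y^3 - y*z^2 + x*z + 3*y
trace(b^-1 a^-1 b^-2 a^-1) = trace(a^-1 b^-2 a^-1) * trace(b) - trace(a^-1 b^-2 a^-1 b)   [inverse elimination on b] = y*z^2 - x*z - y
trace(a^-1 b^-2 a^-1 b^-2) = trace(b^-1 a^-1 b^-2 a^-1) * trace(b) - trace(b^-1 a^-1 b^-2 a^-1 b)   [inverse elimination on b] = y^2*z^2 - 2*x*y*z + x^2 - 2
trace(b^-2 a^-1 b^-2 a^-3) = trace(a^-1 b^-2 a^-1 b^-2 a^-1) * trace(a) - trace(a^-1 b^-2 a^-1 b^-2)   [inverse elimination on a] = x^2*y^2*z^2 - 2*x^3*y*z - x*y^3*z + x^4 + x^2*y^2 - y^2*z^2 + 4*x*y*z - 4*x^2 + 2
trace(b^-1 a^-4 b^-2 a^-1 b^-1) = trace(b^-2 a^-1 b^-2 a^-3) * trace(a) - trace(b^-2 a^-1 b^-2 a^-2)   [inverse elimination on a] = x^3*y^2*z^2 - 2*x^4*y*z - x^2*y^3*z + x^5 + x^3*y^2 - 2*x*y^2*z^2 + 6*x^2*y*z + y^3*z - 5*x^3 - x*y^2 - 2*y*z + 5*x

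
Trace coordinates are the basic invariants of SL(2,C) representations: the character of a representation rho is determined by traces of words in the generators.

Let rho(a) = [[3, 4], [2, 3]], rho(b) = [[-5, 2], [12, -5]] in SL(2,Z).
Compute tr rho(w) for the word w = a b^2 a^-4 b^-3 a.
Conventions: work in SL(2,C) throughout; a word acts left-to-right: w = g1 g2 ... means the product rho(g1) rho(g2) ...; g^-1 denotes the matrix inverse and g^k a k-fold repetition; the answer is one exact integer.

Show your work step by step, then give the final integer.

rho(a) = [[3, 4], [2, 3]]
... * rho(b) = [[-5, 2], [12, -5]]  ->  [[33, -14], [26, -11]]
... * rho(b) = [[-5, 2], [12, -5]]  ->  [[-333, 136], [-262, 107]]
... * rho(a^-1) = [[3, -4], [-2, 3]]  ->  [[-1271, 1740], [-1000, 1369]]
... * rho(a^-1) = [[3, -4], [-2, 3]]  ->  [[-7293, 10304], [-5738, 8107]]
... * rho(a^-1) = [[3, -4], [-2, 3]]  ->  [[-42487, 60084], [-33428, 47273]]
... * rho(a^-1) = [[3, -4], [-2, 3]]  ->  [[-247629, 350200], [-194830, 275531]]
... * rho(b^-1) = [[-5, -2], [-12, -5]]  ->  [[-2964255, -1255742], [-2332222, -987995]]
... * rho(b^-1) = [[-5, -2], [-12, -5]]  ->  [[29890179, 12207220], [23517050, 9604419]]
... * rho(b^-1) = [[-5, -2], [-12, -5]]  ->  [[-295937535, -120816458], [-232838278, -95056195]]
... * rho(a) = [[3, 4], [2, 3]]  ->  [[-1129445521, -1546199514], [-888627224, -1216521697]]
tr = -1129445521 + -1216521697 = -2345967218

-2345967218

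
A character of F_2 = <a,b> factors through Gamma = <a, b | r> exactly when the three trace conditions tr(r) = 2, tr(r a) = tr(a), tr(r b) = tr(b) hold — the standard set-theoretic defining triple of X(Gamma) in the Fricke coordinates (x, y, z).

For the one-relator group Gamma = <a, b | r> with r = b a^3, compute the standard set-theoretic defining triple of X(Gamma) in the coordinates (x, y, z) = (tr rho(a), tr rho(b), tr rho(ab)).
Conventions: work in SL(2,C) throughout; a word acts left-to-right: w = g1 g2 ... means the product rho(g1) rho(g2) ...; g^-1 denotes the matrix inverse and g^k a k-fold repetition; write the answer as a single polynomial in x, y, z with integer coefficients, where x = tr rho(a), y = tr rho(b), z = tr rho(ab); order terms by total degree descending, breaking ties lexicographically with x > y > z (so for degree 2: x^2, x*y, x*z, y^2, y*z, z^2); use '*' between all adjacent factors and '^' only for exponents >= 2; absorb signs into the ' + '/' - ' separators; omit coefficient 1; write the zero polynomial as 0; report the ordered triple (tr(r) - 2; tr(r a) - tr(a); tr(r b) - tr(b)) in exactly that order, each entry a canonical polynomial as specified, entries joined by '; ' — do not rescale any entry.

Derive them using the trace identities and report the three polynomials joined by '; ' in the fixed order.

apply: trace(b a^2) = trace(a) * trace(b a) - trace(b)   [square of a] = x*z - y
use: trace(b a^3) = trace(a) * trace(b a^2) - trace(b a)   [square of a] = x^2*z - x*y - z
trace(b a^4) = trace(a) * trace(b a^3) - trace(b a^2)   [square of a] = x^3*z - x^2*y - 2*x*z + y
use: trace(a^2) = trace(a) * trace(a) - trace(1)   [square of a] = x^2 - 2
trace(a b^2 a) = trace(b) * trace(a^2 b) - trace(a^2)   [square of b] = x*y*z - x^2 - y^2 + 2
trace(a b^2) = trace(b) * trace(a b) - trace(a)   [square of b] = y*z - x
apply: trace(b a^3 b) = trace(a) * trace(a b^2 a) - trace(a b^2)   [square of a] = x^2*y*z - x^3 - x*y^2 - y*z + 3*x
assemble the triple (trace(r) - 2; trace(r a) - x; trace(r b) - y)

x^2*z - x*y - z - 2; x^3*z - x^2*y - 2*x*z - x + y; x^2*y*z - x^3 - x*y^2 - y*z + 3*x - y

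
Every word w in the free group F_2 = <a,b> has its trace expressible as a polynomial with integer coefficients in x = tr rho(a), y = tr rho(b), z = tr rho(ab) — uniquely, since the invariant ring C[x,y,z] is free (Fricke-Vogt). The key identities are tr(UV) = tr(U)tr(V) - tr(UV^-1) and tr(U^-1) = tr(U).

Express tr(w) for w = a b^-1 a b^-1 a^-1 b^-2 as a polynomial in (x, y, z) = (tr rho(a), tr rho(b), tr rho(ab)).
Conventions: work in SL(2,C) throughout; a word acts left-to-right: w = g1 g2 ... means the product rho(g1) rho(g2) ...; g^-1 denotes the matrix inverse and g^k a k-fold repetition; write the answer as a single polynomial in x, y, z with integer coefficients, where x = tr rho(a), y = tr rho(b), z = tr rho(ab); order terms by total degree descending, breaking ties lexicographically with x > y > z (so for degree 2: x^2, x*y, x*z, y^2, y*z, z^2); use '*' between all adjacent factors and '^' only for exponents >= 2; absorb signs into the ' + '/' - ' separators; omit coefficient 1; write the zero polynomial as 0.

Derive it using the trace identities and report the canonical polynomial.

tr(a^2) = tr(a) tr(a) - tr(1) = x^2 - 2
apply: tr(a^2 b) = tr(a) tr(b a) - tr(b) = x*z - y
apply: tr(b^-1 a^2) = tr(a^2) tr(b) - tr(a^2 b) = x^2*y - x*z - y
use: tr(b^-2 a^2) = tr(b^-1 a^2) tr(b) - tr(b^-1 a^2 b) = x^2*y^2 - x*y*z - x^2 - y^2 + 2
tr(a b^-3 a) = tr(b^-2 a^2) tr(b) - tr(b^-2 a^2 b) = x^2*y^3 - x*y^2*z - 2*x^2*y - y^3 + x*z + 3*y
tr(a b a b) = tr(a b) tr(a b) - tr(1)   [split at repeated a] = z^2 - 2
tr(b^-1 a b a) = tr(a b a) tr(b) - tr(a b a b) = x*y*z - y^2 - z^2 + 2
tr(b^-1 a b a b^-1) = tr(b^-1 a b a) tr(b) - tr(b^-1 a b a b) = x*y^2*z - y^3 - y*z^2 - x*z + 3*y
tr(a b^-3 a b) = tr(b^-1 a b a b^-1) tr(b) - tr(b^-1 a b a) = x*y^3*z - y^4 - y^2*z^2 - 2*x*y*z + 4*y^2 + z^2 - 2
tr(b^-2 a b^-1 a b^-1) = tr(a b^-3 a) tr(b) - tr(a b^-3 a b) = x^2*y^4 - 2*x*y^3*z - 2*x^2*y^2 + y^2*z^2 + 3*x*y*z - y^2 - z^2 + 2
use: tr(a^3) = tr(a) tr(a^2) - tr(a) = x^3 - 3*x
tr(a^3 b) = tr(a) tr(b a^2) - tr(b a) = x^2*z - x*y - z
use: tr(a^3 b^-1) = tr(a^3) tr(b) - tr(a^3 b) = x^3*y - x^2*z - 2*x*y + z
use: tr(a^2 b^-2 a) = tr(a^3 b^-1) tr(b) - tr(a^3) = x^3*y^2 - x^2*y*z - x^3 - 2*x*y^2 + y*z + 3*x
use: tr(b a b) = tr(b) tr(a b) - tr(a) = y*z - x
use: tr(a b a^2 b) = tr(a) tr(b a b a) - tr(b a b) = x*z^2 - y*z - x
tr(a b a^2 b^-1) = tr(a b a^2) tr(b) - tr(a b a^2 b) = x^2*y*z - x*y^2 - x*z^2 + x
tr(a^2 b^-2 a b) = tr(a b a^2 b^-1) tr(b) - tr(a b a^2) = x^2*y^2*z - x*y^3 - x*y*z^2 - x^2*z + 2*x*y + z
tr(a b^-2 a b^-1 a) = tr(a^2 b^-2 a) tr(b) - tr(a^2 b^-2 a b) = x^3*y^3 - 2*x^2*y^2*z - x^3*y - x*y^3 + x*y*z^2 + x^2*z + y^2*z + x*y - z
use: tr(a^2 b a b^-1) = tr(a^2 b a) tr(b) - tr(a^2 b a b) = x^2*y*z - x*y^2 - x*z^2 + x
tr(a b a b^-2 a) = tr(a^2 b a b^-1) tr(b) - tr(a^2 b a) = x^2*y^2*z - x*y^3 - x*y*z^2 - x^2*z + 2*x*y + z
apply: tr(a b a b a b) = tr(b a) tr(b a b a) - tr(b^-1 a^-1)   [split at repeated b] = z^3 - 3*z
use: tr(b^-1 a b a b a) = tr(a b a b a) tr(b) - tr(a b a b a b) = x*y*z^2 - y^2*z - z^3 - x*y + 3*z
apply: tr(a b a b^-2 a b) = tr(b^-1 a b a b a) tr(b) - tr(b^-1 a b a b a b) = x*y^2*z^2 - y^3*z - y*z^3 - x*y^2 - x*z^2 + 4*y*z + x
tr(a b^-2 a b^-1 a b) = tr(a b a b^-2 a) tr(b) - tr(a b a b^-2 a b) = x^2*y^3*z - x*y^4 - 2*x*y^2*z^2 - x^2*y*z + y^3*z + y*z^3 + 3*x*y^2 + x*z^2 - 3*y*z - x
use: tr(b^-2 a b^-1 a b^-1 a) = tr(a b^-2 a b^-1 a) tr(b) - tr(a b^-2 a b^-1 a b) = x^3*y^4 - 3*x^2*y^3*z - x^3*y^2 + 3*x*y^2*z^2 + 2*x^2*y*z - y*z^3 - 2*x*y^2 - x*z^2 + 2*y*z + x
use: tr(a b^-1 a b^-1 a^-1 b^-2) = tr(b^-2 a b^-1 a b^-1) tr(a) - tr(b^-2 a b^-1 a b^-1 a) = x^2*y^3*z - x^3*y^2 - 2*x*y^2*z^2 + x^2*y*z + y*z^3 + x*y^2 - 2*y*z + x

x^2*y^3*z - x^3*y^2 - 2*x*y^2*z^2 + x^2*y*z + y*z^3 + x*y^2 - 2*y*z + x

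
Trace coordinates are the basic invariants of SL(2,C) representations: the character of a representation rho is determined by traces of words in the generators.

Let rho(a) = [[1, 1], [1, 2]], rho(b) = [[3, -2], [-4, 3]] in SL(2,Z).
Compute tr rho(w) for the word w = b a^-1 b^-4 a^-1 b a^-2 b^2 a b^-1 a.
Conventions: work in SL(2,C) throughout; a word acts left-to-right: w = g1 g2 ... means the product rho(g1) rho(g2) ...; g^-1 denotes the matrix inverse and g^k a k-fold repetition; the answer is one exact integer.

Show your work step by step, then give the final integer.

634527

rho(b) = [[3, -2], [-4, 3]]
... * rho(a^-1) = [[2, -1], [-1, 1]]  ->  [[8, -5], [-11, 7]]
... * rho(b^-1) = [[3, 2], [4, 3]]  ->  [[4, 1], [-5, -1]]
... * rho(b^-1) = [[3, 2], [4, 3]]  ->  [[16, 11], [-19, -13]]
... * rho(b^-1) = [[3, 2], [4, 3]]  ->  [[92, 65], [-109, -77]]
... * rho(b^-1) = [[3, 2], [4, 3]]  ->  [[536, 379], [-635, -449]]
... * rho(a^-1) = [[2, -1], [-1, 1]]  ->  [[693, -157], [-821, 186]]
... * rho(b) = [[3, -2], [-4, 3]]  ->  [[2707, -1857], [-3207, 2200]]
... * rho(a^-1) = [[2, -1], [-1, 1]]  ->  [[7271, -4564], [-8614, 5407]]
... * rho(a^-1) = [[2, -1], [-1, 1]]  ->  [[19106, -11835], [-22635, 14021]]
... * rho(b) = [[3, -2], [-4, 3]]  ->  [[104658, -73717], [-123989, 87333]]
... * rho(b) = [[3, -2], [-4, 3]]  ->  [[608842, -430467], [-721299, 509977]]
... * rho(a) = [[1, 1], [1, 2]]  ->  [[178375, -252092], [-211322, 298655]]
... * rho(b^-1) = [[3, 2], [4, 3]]  ->  [[-473243, -399526], [560654, 473321]]
... * rho(a) = [[1, 1], [1, 2]]  ->  [[-872769, -1272295], [1033975, 1507296]]
tr = -872769 + 1507296 = 634527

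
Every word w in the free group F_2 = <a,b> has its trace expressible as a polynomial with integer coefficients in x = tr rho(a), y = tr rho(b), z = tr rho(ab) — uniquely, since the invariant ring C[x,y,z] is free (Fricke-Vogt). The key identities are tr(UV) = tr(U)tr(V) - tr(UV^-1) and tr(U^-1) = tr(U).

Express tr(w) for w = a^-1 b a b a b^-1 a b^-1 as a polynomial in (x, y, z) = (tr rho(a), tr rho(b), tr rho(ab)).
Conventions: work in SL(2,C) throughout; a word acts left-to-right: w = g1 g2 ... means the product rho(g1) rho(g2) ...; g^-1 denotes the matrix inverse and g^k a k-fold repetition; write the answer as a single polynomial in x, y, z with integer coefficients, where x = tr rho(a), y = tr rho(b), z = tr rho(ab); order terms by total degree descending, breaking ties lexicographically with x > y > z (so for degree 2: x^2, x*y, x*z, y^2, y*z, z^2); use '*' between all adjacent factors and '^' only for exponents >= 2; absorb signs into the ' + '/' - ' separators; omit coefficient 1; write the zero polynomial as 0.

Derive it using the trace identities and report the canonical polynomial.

trace(a b a) = trace(a)*trace(b a) - trace(b) = x*z - y
next, trace(b a b a) = trace(a b)*trace(a b) - trace(1) = z^2 - 2
trace(b a b) = trace(b)*trace(a b) - trace(a) = y*z - x
next, trace(a b a^2 b) = trace(a)*trace(b a b a) - trace(b a b) = x*z^2 - y*z - x
trace(a b a^2) = trace(a)*trace(b a^2) - trace(b a) = x^2*z - x*y - z
trace(b a b a^2 b) = trace(b)*trace(a b a^2 b) - trace(a b a^2) = x*y*z^2 - x^2*z - y^2*z + z
trace(b a b a b a) = trace(a b)*trace(a b a b) - trace(a^-1 b^-1) = z^3 - 3*z
trace(b a b a b) = trace(b)*trace(a b a b) - trace(a b a) = y*z^2 - x*z - y
and trace(b a b a^2 b a) = trace(a)*trace(b a b a b a) - trace(b a b a b) = x*z^3 - y*z^2 - 2*x*z + y
trace(a b a^-1 b a b a) = trace(b a b a^2 b)*trace(a) - trace(b a b a^2 b a) = x^2*y*z^2 - x^3*z - x*y^2*z - x*z^3 + y*z^2 + 3*x*z - y
and trace(b a b a b a b) = trace(b)*trace(a b a b a b) - trace(a b a b a) = y*z^3 - x*z^2 - 2*y*z + x
and trace(b a b a b a b a) = trace(b a)*trace(b a b a b a) - trace(b^-1 a^-1 b^-1 a^-1) = z^4 - 4*z^2 + 2
and trace(a b a^-1 b a b a b) = trace(b a b a b a b)*trace(a) - trace(b a b a b a b a) = x*y*z^3 - x^2*z^2 - z^4 - 2*x*y*z + x^2 + 4*z^2 - 2
and trace(a^-1 b a b a b^-1 a b) = trace(a b a^-1 b a b a)*trace(b) - trace(a b a^-1 b a b a b) = x^2*y^2*z^2 - x^3*y*z - x*y^3*z - 2*x*y*z^3 + x^2*z^2 + y^2*z^2 + z^4 + 5*x*y*z - x^2 - y^2 - 4*z^2 + 2
trace(a^-1 b a b a b^-1 a b^-1) = trace(a^-1 b a b a b^-1 a)*trace(b) - trace(a^-1 b a b a b^-1 a b) = -x^2*y^2*z^2 + x^3*y*z + x*y^3*z + 2*x*y*z^3 - x^2*z^2 - y^2*z^2 - z^4 - 4*x*y*z + x^2 + 4*z^2 - 2

-x^2*y^2*z^2 + x^3*y*z + x*y^3*z + 2*x*y*z^3 - x^2*z^2 - y^2*z^2 - z^4 - 4*x*y*z + x^2 + 4*z^2 - 2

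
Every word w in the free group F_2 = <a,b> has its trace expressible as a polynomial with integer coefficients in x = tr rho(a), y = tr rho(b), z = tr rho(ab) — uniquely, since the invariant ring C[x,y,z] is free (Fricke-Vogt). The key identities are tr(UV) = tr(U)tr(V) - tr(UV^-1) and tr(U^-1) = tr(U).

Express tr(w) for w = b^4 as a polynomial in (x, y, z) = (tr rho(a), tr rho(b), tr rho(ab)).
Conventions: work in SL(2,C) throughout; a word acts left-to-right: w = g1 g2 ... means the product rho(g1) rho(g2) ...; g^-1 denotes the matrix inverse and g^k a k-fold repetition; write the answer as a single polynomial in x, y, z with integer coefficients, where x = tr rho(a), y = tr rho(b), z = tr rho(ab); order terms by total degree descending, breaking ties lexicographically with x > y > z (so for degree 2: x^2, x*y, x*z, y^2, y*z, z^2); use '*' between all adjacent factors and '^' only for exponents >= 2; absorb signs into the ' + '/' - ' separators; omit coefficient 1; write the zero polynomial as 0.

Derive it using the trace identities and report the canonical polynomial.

y^4 - 4*y^2 + 2

and tr(b^2) = tr(b)*tr(b) - tr(1) = y^2 - 2
tr(b^3) = tr(b)*tr(b^2) - tr(b) = y^3 - 3*y
next, tr(b^4) = tr(b)*tr(b^3) - tr(b^2) = y^4 - 4*y^2 + 2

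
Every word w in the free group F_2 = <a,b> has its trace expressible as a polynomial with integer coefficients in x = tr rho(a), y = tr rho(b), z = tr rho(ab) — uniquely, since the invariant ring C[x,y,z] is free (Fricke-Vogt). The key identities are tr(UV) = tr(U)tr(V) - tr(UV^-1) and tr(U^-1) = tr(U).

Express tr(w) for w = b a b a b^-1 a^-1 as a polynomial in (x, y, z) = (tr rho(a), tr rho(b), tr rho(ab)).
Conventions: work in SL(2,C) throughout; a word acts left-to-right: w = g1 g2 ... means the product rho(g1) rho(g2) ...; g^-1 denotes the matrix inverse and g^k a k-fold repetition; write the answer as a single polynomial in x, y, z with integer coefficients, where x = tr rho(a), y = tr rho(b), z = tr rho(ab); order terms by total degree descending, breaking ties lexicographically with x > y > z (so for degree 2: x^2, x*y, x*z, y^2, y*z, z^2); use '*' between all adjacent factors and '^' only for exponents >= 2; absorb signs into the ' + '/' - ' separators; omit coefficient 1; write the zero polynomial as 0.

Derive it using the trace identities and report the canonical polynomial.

apply: trace(b a b) = trace(b)*trace(a b) - trace(a) = y*z - x
trace(a b a b) = trace(a b)*trace(a b) - trace(1)   [split at repeated a] = z^2 - 2
apply: trace(a b a) = trace(a)*trace(b a) - trace(b) = x*z - y
use: trace(b a b a b) = trace(b)*trace(a b a b) - trace(a b a) = y*z^2 - x*z - y
use: trace(b a b a b a) = trace(b a b a)*trace(b a) - trace(a b)   [split at repeated b] = z^3 - 3*z
trace(a^-1 b a b a b) = trace(b a b a b)*trace(a) - trace(b a b a b a) = x*y*z^2 - x^2*z - z^3 - x*y + 3*z
trace(b a b a b^-1 a^-1) = trace(a^-1 b a b a)*trace(b) - trace(a^-1 b a b a b) = -x*y*z^2 + x^2*z + y^2*z + z^3 - 3*z

-x*y*z^2 + x^2*z + y^2*z + z^3 - 3*z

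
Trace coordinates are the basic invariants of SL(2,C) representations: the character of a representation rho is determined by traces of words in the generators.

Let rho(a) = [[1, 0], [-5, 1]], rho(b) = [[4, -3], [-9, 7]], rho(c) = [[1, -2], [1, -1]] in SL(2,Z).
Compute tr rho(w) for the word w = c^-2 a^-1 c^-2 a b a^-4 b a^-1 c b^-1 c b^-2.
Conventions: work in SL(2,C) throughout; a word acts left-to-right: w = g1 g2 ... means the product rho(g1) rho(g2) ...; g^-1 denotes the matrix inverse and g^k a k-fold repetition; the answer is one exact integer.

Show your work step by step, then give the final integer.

-13736

rho(c^-1) = [[-1, 2], [-1, 1]]
... * rho(c^-1) = [[-1, 2], [-1, 1]]  ->  [[-1, 0], [0, -1]]
... * rho(a^-1) = [[1, 0], [5, 1]]  ->  [[-1, 0], [-5, -1]]
... * rho(c^-1) = [[-1, 2], [-1, 1]]  ->  [[1, -2], [6, -11]]
... * rho(c^-1) = [[-1, 2], [-1, 1]]  ->  [[1, 0], [5, 1]]
... * rho(a) = [[1, 0], [-5, 1]]  ->  [[1, 0], [0, 1]]
... * rho(b) = [[4, -3], [-9, 7]]  ->  [[4, -3], [-9, 7]]
... * rho(a^-1) = [[1, 0], [5, 1]]  ->  [[-11, -3], [26, 7]]
... * rho(a^-1) = [[1, 0], [5, 1]]  ->  [[-26, -3], [61, 7]]
... * rho(a^-1) = [[1, 0], [5, 1]]  ->  [[-41, -3], [96, 7]]
... * rho(a^-1) = [[1, 0], [5, 1]]  ->  [[-56, -3], [131, 7]]
... * rho(b) = [[4, -3], [-9, 7]]  ->  [[-197, 147], [461, -344]]
... * rho(a^-1) = [[1, 0], [5, 1]]  ->  [[538, 147], [-1259, -344]]
... * rho(c) = [[1, -2], [1, -1]]  ->  [[685, -1223], [-1603, 2862]]
... * rho(b^-1) = [[7, 3], [9, 4]]  ->  [[-6212, -2837], [14537, 6639]]
... * rho(c) = [[1, -2], [1, -1]]  ->  [[-9049, 15261], [21176, -35713]]
... * rho(b^-1) = [[7, 3], [9, 4]]  ->  [[74006, 33897], [-173185, -79324]]
... * rho(b^-1) = [[7, 3], [9, 4]]  ->  [[823115, 357606], [-1926211, -836851]]
tr = 823115 + -836851 = -13736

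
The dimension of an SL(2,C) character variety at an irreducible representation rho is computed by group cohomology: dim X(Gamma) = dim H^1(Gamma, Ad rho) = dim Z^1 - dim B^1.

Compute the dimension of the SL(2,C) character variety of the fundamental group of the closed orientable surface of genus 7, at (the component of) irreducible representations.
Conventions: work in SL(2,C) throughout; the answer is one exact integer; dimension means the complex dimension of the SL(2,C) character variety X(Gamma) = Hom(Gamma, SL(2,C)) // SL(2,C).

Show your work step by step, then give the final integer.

pi_1 of the closed genus-7 surface has 14 generators bound by the single product-of-commutators relator.
Before the relator condition, cocycle space has dim 3*14 = 42.
H^2 = coker(d_2) is dual to H^0 = 0 at irreducible rho (Poincare duality), so d_2 is onto: dim Z^1 = 39.
dim B^1 = 3 (coboundaries, injective at irreducible rho).
dim X = dim H^1 = 39 - 3 = 36.

36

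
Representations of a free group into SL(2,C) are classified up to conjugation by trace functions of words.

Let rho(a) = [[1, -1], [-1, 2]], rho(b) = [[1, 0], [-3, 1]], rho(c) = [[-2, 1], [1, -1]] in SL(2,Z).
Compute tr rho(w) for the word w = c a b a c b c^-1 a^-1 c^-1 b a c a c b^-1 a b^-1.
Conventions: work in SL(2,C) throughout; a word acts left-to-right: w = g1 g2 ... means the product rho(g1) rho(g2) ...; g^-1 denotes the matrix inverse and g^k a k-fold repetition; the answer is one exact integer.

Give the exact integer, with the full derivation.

60064

rho(c) = [[-2, 1], [1, -1]]
... * rho(a) = [[1, -1], [-1, 2]]  ->  [[-3, 4], [2, -3]]
... * rho(b) = [[1, 0], [-3, 1]]  ->  [[-15, 4], [11, -3]]
... * rho(a) = [[1, -1], [-1, 2]]  ->  [[-19, 23], [14, -17]]
... * rho(c) = [[-2, 1], [1, -1]]  ->  [[61, -42], [-45, 31]]
... * rho(b) = [[1, 0], [-3, 1]]  ->  [[187, -42], [-138, 31]]
... * rho(c^-1) = [[-1, -1], [-1, -2]]  ->  [[-145, -103], [107, 76]]
... * rho(a^-1) = [[2, 1], [1, 1]]  ->  [[-393, -248], [290, 183]]
... * rho(c^-1) = [[-1, -1], [-1, -2]]  ->  [[641, 889], [-473, -656]]
... * rho(b) = [[1, 0], [-3, 1]]  ->  [[-2026, 889], [1495, -656]]
... * rho(a) = [[1, -1], [-1, 2]]  ->  [[-2915, 3804], [2151, -2807]]
... * rho(c) = [[-2, 1], [1, -1]]  ->  [[9634, -6719], [-7109, 4958]]
... * rho(a) = [[1, -1], [-1, 2]]  ->  [[16353, -23072], [-12067, 17025]]
... * rho(c) = [[-2, 1], [1, -1]]  ->  [[-55778, 39425], [41159, -29092]]
... * rho(b^-1) = [[1, 0], [3, 1]]  ->  [[62497, 39425], [-46117, -29092]]
... * rho(a) = [[1, -1], [-1, 2]]  ->  [[23072, 16353], [-17025, -12067]]
... * rho(b^-1) = [[1, 0], [3, 1]]  ->  [[72131, 16353], [-53226, -12067]]
tr = 72131 + -12067 = 60064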